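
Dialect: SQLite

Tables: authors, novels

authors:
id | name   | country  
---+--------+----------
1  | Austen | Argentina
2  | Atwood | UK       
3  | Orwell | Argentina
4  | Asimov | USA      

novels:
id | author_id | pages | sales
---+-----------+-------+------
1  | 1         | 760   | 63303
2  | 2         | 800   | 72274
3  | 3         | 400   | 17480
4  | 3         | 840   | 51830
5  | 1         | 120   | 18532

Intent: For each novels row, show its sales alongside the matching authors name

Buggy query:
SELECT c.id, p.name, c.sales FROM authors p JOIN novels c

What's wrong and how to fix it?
Bug: Missing join condition: each novels row is matched to all authors rows instead of just its own

Fix: Specify the join condition linking the foreign key to the parent id

Corrected query:
SELECT c.id, p.name, c.sales FROM authors p JOIN novels c ON c.author_id = p.id

Result:
id | name   | sales
---+--------+------
1  | Austen | 63303
2  | Atwood | 72274
3  | Orwell | 17480
4  | Orwell | 51830
5  | Austen | 18532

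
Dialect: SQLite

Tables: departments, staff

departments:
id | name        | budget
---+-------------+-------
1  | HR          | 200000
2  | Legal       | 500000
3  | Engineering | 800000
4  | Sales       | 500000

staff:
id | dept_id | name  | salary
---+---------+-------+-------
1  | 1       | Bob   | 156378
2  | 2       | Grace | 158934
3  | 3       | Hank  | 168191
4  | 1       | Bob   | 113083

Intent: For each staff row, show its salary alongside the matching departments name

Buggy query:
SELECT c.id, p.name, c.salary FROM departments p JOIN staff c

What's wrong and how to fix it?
Bug: JOIN with no ON clause produces a cartesian product; every staff row pairs with every departments row

Fix: Specify the join condition linking the foreign key to the parent id

Corrected query:
SELECT c.id, p.name, c.salary FROM departments p JOIN staff c ON c.dept_id = p.id

Result:
id | name        | salary
---+-------------+-------
1  | HR          | 156378
2  | Legal       | 158934
3  | Engineering | 168191
4  | HR          | 113083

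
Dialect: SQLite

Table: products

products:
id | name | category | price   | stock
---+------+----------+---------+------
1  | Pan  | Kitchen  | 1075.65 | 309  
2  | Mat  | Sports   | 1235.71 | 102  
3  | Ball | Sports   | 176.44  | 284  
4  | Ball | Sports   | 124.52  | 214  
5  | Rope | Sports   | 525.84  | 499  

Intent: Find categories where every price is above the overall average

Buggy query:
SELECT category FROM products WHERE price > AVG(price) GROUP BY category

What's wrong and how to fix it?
Bug: AVG() is an aggregate; it can't sit directly in WHERE

Fix: Compute the overall average in a scalar subquery and compare each group's MIN against it in HAVING

Corrected query:
SELECT category FROM products GROUP BY category HAVING MIN(price) > (SELECT AVG(price) FROM products)

Result:
category
--------
Kitchen 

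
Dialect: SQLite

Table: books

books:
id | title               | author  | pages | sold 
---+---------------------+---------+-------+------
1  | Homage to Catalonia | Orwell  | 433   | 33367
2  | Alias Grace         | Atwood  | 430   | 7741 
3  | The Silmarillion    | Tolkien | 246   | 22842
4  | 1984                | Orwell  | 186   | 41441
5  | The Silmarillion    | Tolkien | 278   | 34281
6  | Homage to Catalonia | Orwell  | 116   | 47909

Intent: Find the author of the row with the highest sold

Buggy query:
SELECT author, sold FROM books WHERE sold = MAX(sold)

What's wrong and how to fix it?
Bug: WHERE is evaluated per row; an aggregate over the whole table isn't defined there

Fix: Use a subquery: WHERE sold = (SELECT MAX(sold) FROM books)

Corrected query:
SELECT author, sold FROM books WHERE sold = (SELECT MAX(sold) FROM books)

Result:
author | sold 
-------+------
Orwell | 47909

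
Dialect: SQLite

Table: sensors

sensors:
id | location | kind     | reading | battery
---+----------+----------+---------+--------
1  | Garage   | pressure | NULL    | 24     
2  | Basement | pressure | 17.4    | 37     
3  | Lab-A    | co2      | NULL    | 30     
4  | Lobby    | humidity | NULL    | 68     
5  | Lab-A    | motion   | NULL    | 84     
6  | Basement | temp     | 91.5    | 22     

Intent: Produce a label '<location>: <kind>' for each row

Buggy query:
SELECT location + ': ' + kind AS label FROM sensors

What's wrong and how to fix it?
Bug: SQLite uses || for string concatenation; + coerces text to numbers (yielding 0)

Fix: Replace + with || to concatenate text

Corrected query:
SELECT location || ': ' || kind AS label FROM sensors

Result:
label             
------------------
Garage: pressure  
Basement: pressure
Lab-A: co2        
Lobby: humidity   
Lab-A: motion     
Basement: temp    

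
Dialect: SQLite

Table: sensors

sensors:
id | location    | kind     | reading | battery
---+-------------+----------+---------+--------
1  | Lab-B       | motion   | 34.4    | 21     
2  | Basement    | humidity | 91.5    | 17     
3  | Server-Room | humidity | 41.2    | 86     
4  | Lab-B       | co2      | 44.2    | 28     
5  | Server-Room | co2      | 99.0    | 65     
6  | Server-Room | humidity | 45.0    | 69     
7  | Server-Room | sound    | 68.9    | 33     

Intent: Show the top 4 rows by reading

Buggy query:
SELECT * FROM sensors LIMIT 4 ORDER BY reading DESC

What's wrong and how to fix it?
Bug: ORDER BY cannot follow LIMIT; LIMIT is the final clause

Fix: Sort with ORDER BY, then apply LIMIT

Corrected query:
SELECT * FROM sensors ORDER BY reading DESC LIMIT 4

Result:
id | location    | kind     | reading | battery
---+-------------+----------+---------+--------
5  | Server-Room | co2      | 99      | 65     
2  | Basement    | humidity | 91.5    | 17     
7  | Server-Room | sound    | 68.9    | 33     
6  | Server-Room | humidity | 45      | 69     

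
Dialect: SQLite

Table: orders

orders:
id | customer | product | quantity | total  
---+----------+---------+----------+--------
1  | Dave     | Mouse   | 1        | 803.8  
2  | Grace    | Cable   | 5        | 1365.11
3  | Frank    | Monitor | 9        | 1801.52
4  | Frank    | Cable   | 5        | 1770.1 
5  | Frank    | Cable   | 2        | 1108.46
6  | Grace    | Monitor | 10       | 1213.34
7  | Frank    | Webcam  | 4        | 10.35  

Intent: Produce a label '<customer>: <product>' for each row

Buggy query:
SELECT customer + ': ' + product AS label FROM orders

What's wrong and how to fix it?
Bug: '+' is numeric addition; on text columns SQLite converts them to 0 instead of concatenating

Fix: Use the || operator for string concatenation

Corrected query:
SELECT customer || ': ' || product AS label FROM orders

Result:
label         
--------------
Dave: Mouse   
Grace: Cable  
Frank: Monitor
Frank: Cable  
Frank: Cable  
Grace: Monitor
Frank: Webcam 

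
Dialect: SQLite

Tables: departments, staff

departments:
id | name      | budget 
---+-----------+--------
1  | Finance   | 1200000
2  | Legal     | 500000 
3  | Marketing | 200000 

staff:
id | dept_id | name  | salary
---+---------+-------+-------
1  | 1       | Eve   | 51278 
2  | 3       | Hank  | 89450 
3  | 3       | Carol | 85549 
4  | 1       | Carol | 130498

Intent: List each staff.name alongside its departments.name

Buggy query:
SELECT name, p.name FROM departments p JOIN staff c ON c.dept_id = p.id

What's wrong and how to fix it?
Bug: 'name' exists in both joined tables, so the database can't tell which one is meant

Fix: Qualify the column with its table alias (c.name)

Corrected query:
SELECT c.name, p.name FROM departments p JOIN staff c ON c.dept_id = p.id

Result:
name  | name     
------+----------
Eve   | Finance  
Hank  | Marketing
Carol | Marketing
Carol | Finance  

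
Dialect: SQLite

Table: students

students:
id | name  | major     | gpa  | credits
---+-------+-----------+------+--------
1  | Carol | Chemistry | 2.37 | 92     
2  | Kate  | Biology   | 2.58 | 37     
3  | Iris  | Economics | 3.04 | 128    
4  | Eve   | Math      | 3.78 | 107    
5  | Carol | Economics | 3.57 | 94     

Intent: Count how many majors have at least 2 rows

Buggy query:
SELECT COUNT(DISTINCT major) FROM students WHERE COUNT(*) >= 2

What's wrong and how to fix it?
Bug: WHERE filters individual rows, not groups, so a group-level COUNT is invalid there

Fix: Use a subquery that GROUPs and filters with HAVING, then count its rows

Corrected query:
SELECT COUNT(*) FROM (SELECT major FROM students GROUP BY major HAVING COUNT(*) >= 2)

Result:
COUNT(*)
--------
1       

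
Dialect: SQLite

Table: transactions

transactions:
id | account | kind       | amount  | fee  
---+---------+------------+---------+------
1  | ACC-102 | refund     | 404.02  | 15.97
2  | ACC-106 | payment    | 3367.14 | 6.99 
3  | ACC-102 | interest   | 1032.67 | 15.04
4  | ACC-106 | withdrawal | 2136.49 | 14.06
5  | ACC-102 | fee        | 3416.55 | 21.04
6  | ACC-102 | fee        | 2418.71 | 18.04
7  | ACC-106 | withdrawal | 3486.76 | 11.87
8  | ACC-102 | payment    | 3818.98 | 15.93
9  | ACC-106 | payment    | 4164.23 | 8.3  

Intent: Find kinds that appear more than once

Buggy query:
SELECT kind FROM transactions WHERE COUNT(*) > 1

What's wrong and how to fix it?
Bug: COUNT(*) is an aggregate and cannot be used in WHERE

Fix: Group first, then use HAVING for the count condition

Corrected query:
SELECT kind FROM transactions GROUP BY kind HAVING COUNT(*) > 1

Result:
kind      
----------
fee       
payment   
withdrawal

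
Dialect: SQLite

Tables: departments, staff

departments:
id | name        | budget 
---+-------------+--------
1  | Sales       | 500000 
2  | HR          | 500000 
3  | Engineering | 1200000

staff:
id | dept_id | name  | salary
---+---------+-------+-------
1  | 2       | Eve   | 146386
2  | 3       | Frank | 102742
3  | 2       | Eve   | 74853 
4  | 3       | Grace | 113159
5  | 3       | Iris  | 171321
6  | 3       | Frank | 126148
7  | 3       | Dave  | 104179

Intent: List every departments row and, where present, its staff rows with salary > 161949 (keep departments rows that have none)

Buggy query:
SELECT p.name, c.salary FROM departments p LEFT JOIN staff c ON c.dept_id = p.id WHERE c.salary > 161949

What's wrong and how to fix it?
Bug: A WHERE condition on the right-hand table after LEFT JOIN drops unmatched parents

Fix: Move the right-table condition into the ON clause so unmatched parents are kept

Corrected query:
SELECT p.name, c.salary FROM departments p LEFT JOIN staff c ON c.dept_id = p.id AND c.salary > 161949

Result:
name        | salary
------------+-------
Sales       | NULL  
HR          | NULL  
Engineering | 171321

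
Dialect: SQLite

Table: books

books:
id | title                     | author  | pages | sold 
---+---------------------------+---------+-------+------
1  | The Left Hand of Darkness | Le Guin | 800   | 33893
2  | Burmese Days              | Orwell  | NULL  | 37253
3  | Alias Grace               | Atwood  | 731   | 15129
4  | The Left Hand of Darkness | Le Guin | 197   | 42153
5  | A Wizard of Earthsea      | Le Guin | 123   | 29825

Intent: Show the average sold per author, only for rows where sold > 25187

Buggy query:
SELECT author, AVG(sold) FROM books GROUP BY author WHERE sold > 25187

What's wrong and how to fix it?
Bug: Row-level WHERE must come before GROUP BY in the clause order

Fix: Move the WHERE clause before GROUP BY

Corrected query:
SELECT author, AVG(sold) FROM books WHERE sold > 25187 GROUP BY author

Result:
author  | AVG(sold)   
--------+-------------
Le Guin | 35290.333333
Orwell  | 37253       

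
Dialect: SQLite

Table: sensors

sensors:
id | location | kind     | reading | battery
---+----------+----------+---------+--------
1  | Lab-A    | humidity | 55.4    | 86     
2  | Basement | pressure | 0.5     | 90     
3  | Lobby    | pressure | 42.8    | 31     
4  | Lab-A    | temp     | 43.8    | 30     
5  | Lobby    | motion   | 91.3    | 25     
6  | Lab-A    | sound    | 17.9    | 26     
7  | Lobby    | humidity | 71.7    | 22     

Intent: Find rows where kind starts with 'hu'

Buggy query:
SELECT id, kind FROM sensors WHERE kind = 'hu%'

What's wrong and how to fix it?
Bug: Wildcards only work with LIKE; '=' treats '%' as a literal character

Fix: Replace '=' with LIKE so 'hu%' is treated as a pattern

Corrected query:
SELECT id, kind FROM sensors WHERE kind LIKE 'hu%'

Result:
id | kind    
---+---------
1  | humidity
7  | humidity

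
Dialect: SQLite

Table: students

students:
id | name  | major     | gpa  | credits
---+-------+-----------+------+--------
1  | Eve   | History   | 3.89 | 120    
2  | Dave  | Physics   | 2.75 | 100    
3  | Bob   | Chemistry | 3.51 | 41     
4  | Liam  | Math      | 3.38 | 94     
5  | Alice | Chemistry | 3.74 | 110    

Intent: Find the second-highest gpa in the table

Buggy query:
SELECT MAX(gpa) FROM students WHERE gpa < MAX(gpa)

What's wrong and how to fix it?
Bug: MAX(gpa) on the right of the comparison is an aggregate-in-WHERE error

Fix: Compute the overall MAX in a subquery, then take MAX of rows below it

Corrected query:
SELECT MAX(gpa) FROM students WHERE gpa < (SELECT MAX(gpa) FROM students)

Result:
MAX(gpa)
--------
3.74    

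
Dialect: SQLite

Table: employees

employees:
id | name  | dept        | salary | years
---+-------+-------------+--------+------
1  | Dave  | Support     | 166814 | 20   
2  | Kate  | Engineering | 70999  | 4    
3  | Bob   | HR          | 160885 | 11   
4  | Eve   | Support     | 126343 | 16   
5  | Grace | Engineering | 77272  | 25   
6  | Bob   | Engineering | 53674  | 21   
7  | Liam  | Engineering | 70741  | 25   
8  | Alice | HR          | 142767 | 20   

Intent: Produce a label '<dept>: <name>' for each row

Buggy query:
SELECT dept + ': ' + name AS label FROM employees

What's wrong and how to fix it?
Bug: '+' is numeric addition; on text columns SQLite converts them to 0 instead of concatenating

Fix: Use the || operator for string concatenation

Corrected query:
SELECT dept || ': ' || name AS label FROM employees

Result:
label             
------------------
Support: Dave     
Engineering: Kate 
HR: Bob           
Support: Eve      
Engineering: Grace
Engineering: Bob  
Engineering: Liam 
HR: Alice         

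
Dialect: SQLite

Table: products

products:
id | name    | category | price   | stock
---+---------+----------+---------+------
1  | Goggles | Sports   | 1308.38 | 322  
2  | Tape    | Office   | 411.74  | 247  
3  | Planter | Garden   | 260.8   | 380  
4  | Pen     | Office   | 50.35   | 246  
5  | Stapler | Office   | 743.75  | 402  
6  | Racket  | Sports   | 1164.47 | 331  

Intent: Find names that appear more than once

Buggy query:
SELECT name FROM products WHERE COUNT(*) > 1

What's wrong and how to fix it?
Bug: COUNT(*) is an aggregate and cannot be used in WHERE

Fix: Group first, then use HAVING for the count condition

Corrected query:
SELECT name FROM products GROUP BY name HAVING COUNT(*) > 1

Result:
(no rows)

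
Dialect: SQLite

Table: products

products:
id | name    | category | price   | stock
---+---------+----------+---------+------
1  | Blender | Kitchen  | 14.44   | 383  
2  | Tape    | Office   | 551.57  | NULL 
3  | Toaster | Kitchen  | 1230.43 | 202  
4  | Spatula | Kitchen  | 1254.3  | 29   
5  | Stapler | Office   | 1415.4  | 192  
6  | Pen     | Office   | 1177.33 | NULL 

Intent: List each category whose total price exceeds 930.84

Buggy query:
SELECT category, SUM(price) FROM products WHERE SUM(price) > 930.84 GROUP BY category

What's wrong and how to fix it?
Bug: SUM(price) is an aggregate, but WHERE filters rows before aggregation

Fix: Use HAVING (which filters groups after aggregation) instead of WHERE

Corrected query:
SELECT category, SUM(price) FROM products GROUP BY category HAVING SUM(price) > 930.84

Result:
category | SUM(price)
---------+-----------
Kitchen  | 2499.17   
Office   | 3144.3    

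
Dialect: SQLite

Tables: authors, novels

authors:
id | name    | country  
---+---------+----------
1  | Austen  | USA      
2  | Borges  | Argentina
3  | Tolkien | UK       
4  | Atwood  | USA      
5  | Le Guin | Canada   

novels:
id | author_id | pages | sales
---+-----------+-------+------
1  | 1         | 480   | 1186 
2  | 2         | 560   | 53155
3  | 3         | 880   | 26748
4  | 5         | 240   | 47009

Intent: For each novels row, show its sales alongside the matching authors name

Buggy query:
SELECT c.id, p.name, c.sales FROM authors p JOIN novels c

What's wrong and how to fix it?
Bug: JOIN with no ON clause produces a cartesian product; every novels row pairs with every authors row

Fix: Add ON c.author_id = p.id to the JOIN

Corrected query:
SELECT c.id, p.name, c.sales FROM authors p JOIN novels c ON c.author_id = p.id

Result:
id | name    | sales
---+---------+------
1  | Austen  | 1186 
2  | Borges  | 53155
3  | Tolkien | 26748
4  | Le Guin | 47009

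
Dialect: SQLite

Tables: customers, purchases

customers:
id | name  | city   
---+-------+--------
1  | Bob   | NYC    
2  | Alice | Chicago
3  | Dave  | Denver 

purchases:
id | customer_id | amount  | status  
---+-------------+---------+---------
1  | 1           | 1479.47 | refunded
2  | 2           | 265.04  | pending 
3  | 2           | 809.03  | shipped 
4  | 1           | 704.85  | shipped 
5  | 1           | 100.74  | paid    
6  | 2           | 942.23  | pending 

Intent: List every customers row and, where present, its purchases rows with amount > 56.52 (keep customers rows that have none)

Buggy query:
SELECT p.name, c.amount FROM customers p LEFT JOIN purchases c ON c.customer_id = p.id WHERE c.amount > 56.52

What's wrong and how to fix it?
Bug: Filtering c.amount in WHERE discards the NULL rows produced by LEFT JOIN, turning it into an inner join

Fix: Move the right-table condition into the ON clause so unmatched parents are kept

Corrected query:
SELECT p.name, c.amount FROM customers p LEFT JOIN purchases c ON c.customer_id = p.id AND c.amount > 56.52

Result:
name  | amount 
------+--------
Bob   | 100.74 
Bob   | 704.85 
Bob   | 1479.47
Alice | 265.04 
Alice | 809.03 
Alice | 942.23 
Dave  | NULL   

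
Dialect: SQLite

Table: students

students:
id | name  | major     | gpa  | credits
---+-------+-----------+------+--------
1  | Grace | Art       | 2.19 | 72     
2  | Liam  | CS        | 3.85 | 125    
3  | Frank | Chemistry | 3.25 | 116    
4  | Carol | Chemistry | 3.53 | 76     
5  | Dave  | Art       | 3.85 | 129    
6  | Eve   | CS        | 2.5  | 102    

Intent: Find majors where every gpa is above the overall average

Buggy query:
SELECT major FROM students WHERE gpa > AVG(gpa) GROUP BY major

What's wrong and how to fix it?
Bug: AVG() is an aggregate; it can't sit directly in WHERE

Fix: Compute the overall average in a scalar subquery and compare each group's MIN against it in HAVING

Corrected query:
SELECT major FROM students GROUP BY major HAVING MIN(gpa) > (SELECT AVG(gpa) FROM students)

Result:
major    
---------
Chemistry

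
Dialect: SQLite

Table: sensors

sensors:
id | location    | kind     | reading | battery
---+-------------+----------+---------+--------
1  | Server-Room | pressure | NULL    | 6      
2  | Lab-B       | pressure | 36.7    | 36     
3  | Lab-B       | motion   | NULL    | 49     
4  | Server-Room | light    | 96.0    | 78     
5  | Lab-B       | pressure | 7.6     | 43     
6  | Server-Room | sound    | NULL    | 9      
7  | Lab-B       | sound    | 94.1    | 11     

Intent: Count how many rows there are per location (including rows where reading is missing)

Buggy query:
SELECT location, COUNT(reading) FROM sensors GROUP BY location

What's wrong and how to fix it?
Bug: COUNT(column) counts non-NULL values only; rows with NULL reading aren't counted

Fix: Use COUNT(*) to count all rows regardless of NULL

Corrected query:
SELECT location, COUNT(*) FROM sensors GROUP BY location

Result:
location    | COUNT(*)
------------+---------
Lab-B       | 4       
Server-Room | 3       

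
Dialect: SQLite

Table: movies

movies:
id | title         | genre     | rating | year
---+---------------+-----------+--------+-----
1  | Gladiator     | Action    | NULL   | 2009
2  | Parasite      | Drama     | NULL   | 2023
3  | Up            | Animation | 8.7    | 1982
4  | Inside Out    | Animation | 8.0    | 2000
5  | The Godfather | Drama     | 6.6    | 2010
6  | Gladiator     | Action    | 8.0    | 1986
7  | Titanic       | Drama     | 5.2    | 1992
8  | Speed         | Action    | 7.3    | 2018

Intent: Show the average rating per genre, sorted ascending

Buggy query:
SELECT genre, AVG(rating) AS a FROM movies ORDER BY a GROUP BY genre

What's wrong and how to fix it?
Bug: ORDER BY appears before GROUP BY; SQL clause order requires GROUP BY first

Fix: Reorder: SELECT … FROM … GROUP BY … ORDER BY …

Corrected query:
SELECT genre, AVG(rating) AS a FROM movies GROUP BY genre ORDER BY a

Result:
genre     | a   
----------+-----
Drama     | 5.9 
Action    | 7.65
Animation | 8.35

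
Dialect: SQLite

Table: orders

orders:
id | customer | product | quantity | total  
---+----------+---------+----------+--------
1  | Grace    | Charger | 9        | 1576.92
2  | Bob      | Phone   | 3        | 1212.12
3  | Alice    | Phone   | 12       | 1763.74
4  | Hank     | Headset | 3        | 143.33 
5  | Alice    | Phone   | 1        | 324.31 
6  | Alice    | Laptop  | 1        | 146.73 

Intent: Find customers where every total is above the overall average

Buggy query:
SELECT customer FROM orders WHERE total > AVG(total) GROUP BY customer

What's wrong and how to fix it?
Bug: WHERE evaluates per row before aggregation, so AVG() is unavailable

Fix: Compute the overall average in a scalar subquery and compare each group's MIN against it in HAVING

Corrected query:
SELECT customer FROM orders GROUP BY customer HAVING MIN(total) > (SELECT AVG(total) FROM orders)

Result:
customer
--------
Bob     
Grace   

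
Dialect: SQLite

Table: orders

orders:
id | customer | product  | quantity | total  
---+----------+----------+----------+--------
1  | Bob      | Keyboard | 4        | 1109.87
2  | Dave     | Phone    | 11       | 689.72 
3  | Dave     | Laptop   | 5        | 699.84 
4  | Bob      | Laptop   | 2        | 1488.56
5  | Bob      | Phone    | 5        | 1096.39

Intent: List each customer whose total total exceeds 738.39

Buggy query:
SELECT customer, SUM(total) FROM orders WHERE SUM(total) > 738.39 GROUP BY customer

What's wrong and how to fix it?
Bug: SUM(total) is an aggregate, but WHERE filters rows before aggregation

Fix: Use HAVING (which filters groups after aggregation) instead of WHERE

Corrected query:
SELECT customer, SUM(total) FROM orders GROUP BY customer HAVING SUM(total) > 738.39

Result:
customer | SUM(total)
---------+-----------
Bob      | 3694.82   
Dave     | 1389.56   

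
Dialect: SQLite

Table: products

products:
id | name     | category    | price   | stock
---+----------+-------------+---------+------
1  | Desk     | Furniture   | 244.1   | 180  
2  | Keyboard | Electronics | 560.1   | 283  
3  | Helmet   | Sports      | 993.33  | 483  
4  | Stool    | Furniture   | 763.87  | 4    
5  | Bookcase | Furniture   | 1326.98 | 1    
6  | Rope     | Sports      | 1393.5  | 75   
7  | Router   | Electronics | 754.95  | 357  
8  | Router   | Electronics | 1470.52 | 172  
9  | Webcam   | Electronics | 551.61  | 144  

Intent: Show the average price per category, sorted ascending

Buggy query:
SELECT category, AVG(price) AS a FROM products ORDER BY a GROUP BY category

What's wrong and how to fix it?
Bug: GROUP BY must precede ORDER BY

Fix: Move ORDER BY to the end, after GROUP BY

Corrected query:
SELECT category, AVG(price) AS a FROM products GROUP BY category ORDER BY a

Result:
category    | a         
------------+-----------
Furniture   | 778.316667
Electronics | 834.295   
Sports      | 1193.415  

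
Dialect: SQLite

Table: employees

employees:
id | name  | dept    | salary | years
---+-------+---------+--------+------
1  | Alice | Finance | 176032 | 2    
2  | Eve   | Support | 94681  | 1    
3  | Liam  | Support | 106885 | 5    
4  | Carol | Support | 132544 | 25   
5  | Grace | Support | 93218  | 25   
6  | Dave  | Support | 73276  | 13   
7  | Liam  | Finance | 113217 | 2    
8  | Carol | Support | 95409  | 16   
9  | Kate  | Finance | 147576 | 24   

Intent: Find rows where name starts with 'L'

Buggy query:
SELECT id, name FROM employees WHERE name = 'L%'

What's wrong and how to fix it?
Bug: Wildcards only work with LIKE; '=' treats '%' as a literal character

Fix: Use LIKE for wildcard pattern matching

Corrected query:
SELECT id, name FROM employees WHERE name LIKE 'L%'

Result:
id | name
---+-----
3  | Liam
7  | Liam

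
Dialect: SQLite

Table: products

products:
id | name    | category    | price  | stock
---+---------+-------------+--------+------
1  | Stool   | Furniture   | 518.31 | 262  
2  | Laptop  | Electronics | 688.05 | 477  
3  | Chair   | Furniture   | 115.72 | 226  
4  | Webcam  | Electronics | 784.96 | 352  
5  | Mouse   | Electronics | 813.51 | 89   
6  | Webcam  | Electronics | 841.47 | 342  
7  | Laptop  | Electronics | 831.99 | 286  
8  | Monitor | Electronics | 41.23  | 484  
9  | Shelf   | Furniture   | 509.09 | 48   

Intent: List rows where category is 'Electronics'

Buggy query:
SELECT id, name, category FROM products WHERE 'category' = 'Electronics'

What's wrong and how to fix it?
Bug: 'category' in single quotes is a string literal, not the column; the comparison is literal-vs-literal and never true

Fix: Reference the column as category without single quotes

Corrected query:
SELECT id, name, category FROM products WHERE category = 'Electronics'

Result:
id | name    | category   
---+---------+------------
2  | Laptop  | Electronics
4  | Webcam  | Electronics
5  | Mouse   | Electronics
6  | Webcam  | Electronics
7  | Laptop  | Electronics
8  | Monitor | Electronics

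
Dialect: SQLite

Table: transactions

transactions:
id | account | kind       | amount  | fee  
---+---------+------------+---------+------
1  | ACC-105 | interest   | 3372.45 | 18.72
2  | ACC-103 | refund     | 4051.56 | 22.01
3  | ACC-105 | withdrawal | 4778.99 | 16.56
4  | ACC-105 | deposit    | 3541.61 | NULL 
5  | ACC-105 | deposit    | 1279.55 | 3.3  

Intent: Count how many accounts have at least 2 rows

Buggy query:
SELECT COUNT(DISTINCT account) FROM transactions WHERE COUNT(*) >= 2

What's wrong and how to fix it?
Bug: COUNT(*) cannot appear in WHERE; the per-group count doesn't exist yet

Fix: Group first with HAVING COUNT(*) >= 2, then COUNT the resulting groups

Corrected query:
SELECT COUNT(*) FROM (SELECT account FROM transactions GROUP BY account HAVING COUNT(*) >= 2)

Result:
COUNT(*)
--------
1       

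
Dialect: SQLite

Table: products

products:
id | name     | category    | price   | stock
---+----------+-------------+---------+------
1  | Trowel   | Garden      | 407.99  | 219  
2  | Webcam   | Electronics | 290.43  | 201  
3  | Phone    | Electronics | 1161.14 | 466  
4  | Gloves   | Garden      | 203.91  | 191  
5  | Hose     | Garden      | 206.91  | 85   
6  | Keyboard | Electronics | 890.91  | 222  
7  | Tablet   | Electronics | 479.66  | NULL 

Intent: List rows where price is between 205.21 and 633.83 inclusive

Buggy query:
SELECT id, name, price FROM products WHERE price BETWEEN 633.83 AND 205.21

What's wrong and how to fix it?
Bug: The bounds are reversed; BETWEEN a AND b requires a <= b to match anything

Fix: Swap the bounds so the smaller value comes first

Corrected query:
SELECT id, name, price FROM products WHERE price BETWEEN 205.21 AND 633.83

Result:
id | name   | price 
---+--------+-------
1  | Trowel | 407.99
2  | Webcam | 290.43
5  | Hose   | 206.91
7  | Tablet | 479.66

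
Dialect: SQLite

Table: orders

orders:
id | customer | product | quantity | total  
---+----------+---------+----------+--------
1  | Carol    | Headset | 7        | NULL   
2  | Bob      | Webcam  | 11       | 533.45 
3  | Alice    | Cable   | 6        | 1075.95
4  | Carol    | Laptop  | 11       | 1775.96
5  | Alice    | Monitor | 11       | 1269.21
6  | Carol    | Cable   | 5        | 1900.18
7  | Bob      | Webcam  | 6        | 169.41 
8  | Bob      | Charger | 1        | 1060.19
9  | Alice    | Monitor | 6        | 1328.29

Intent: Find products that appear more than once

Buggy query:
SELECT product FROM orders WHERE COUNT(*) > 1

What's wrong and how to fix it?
Bug: COUNT(*) is an aggregate and cannot be used in WHERE

Fix: GROUP BY product, then filter groups with HAVING COUNT(*) > 1

Corrected query:
SELECT product FROM orders GROUP BY product HAVING COUNT(*) > 1

Result:
product
-------
Cable  
Monitor
Webcam 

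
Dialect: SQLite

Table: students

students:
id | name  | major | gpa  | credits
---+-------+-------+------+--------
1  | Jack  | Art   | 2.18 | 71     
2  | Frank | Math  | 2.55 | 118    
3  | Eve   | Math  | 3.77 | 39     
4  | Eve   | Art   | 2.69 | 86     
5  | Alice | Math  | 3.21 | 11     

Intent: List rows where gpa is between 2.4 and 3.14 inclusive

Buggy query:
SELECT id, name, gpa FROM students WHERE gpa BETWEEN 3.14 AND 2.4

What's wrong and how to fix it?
Bug: BETWEEN expects the lower bound first; with 3.14 AND 2.4 the range is empty

Fix: Swap the bounds so the smaller value comes first

Corrected query:
SELECT id, name, gpa FROM students WHERE gpa BETWEEN 2.4 AND 3.14

Result:
id | name  | gpa 
---+-------+-----
2  | Frank | 2.55
4  | Eve   | 2.69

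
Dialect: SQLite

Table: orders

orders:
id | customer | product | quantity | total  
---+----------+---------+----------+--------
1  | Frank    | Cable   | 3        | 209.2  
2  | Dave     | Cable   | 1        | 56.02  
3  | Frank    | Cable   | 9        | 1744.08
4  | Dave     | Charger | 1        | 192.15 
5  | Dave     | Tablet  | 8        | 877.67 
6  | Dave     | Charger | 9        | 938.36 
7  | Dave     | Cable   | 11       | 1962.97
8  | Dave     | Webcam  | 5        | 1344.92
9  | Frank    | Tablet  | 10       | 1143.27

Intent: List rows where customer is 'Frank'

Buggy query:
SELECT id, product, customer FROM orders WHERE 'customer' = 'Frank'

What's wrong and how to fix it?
Bug: Single quotes denote string literals in SQL; the column name is being compared as a constant string

Fix: Reference the column as customer without single quotes

Corrected query:
SELECT id, product, customer FROM orders WHERE customer = 'Frank'

Result:
id | product | customer
---+---------+---------
1  | Cable   | Frank   
3  | Cable   | Frank   
9  | Tablet  | Frank   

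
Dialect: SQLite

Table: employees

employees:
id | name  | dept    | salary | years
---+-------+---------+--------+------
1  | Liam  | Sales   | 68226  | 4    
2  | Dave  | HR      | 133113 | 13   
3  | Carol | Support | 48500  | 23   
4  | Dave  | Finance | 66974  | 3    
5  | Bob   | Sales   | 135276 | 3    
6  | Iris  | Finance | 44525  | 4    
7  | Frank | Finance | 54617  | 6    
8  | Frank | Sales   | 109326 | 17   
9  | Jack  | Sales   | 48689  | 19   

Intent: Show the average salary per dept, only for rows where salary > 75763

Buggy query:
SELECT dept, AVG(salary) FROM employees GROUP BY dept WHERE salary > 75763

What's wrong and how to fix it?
Bug: WHERE cannot follow GROUP BY

Fix: Place WHERE between FROM and GROUP BY

Corrected query:
SELECT dept, AVG(salary) FROM employees WHERE salary > 75763 GROUP BY dept

Result:
dept  | AVG(salary)
------+------------
HR    | 133113     
Sales | 122301     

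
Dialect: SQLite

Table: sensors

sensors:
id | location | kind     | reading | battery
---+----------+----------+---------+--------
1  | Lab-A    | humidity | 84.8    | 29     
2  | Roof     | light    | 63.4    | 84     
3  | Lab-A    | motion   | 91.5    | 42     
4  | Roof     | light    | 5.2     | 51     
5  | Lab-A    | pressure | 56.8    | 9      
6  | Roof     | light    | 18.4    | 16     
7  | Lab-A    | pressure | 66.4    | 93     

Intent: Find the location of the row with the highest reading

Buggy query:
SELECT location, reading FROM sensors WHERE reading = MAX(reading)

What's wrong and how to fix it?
Bug: WHERE is evaluated per row; an aggregate over the whole table isn't defined there

Fix: Use a subquery: WHERE reading = (SELECT MAX(reading) FROM sensors)

Corrected query:
SELECT location, reading FROM sensors WHERE reading = (SELECT MAX(reading) FROM sensors)

Result:
location | reading
---------+--------
Lab-A    | 91.5   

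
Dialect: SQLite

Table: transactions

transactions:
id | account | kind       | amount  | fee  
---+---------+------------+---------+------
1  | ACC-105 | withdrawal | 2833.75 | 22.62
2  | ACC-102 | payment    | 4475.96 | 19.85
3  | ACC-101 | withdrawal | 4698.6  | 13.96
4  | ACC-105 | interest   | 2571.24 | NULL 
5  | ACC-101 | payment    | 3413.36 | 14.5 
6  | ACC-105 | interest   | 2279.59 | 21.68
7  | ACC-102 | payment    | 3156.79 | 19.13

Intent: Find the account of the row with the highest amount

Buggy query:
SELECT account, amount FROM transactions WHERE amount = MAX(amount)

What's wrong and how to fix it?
Bug: MAX(amount) is an aggregate and cannot be used directly in WHERE

Fix: Wrap MAX in a scalar subquery so WHERE compares against a single value

Corrected query:
SELECT account, amount FROM transactions WHERE amount = (SELECT MAX(amount) FROM transactions)

Result:
account | amount
--------+-------
ACC-101 | 4698.6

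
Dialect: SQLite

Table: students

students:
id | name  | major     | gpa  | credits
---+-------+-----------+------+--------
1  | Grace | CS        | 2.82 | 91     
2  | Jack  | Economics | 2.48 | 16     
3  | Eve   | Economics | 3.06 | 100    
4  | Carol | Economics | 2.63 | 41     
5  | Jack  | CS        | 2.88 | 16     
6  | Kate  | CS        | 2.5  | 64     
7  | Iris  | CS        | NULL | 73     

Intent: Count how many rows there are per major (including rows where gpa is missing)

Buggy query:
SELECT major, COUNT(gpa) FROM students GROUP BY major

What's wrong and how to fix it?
Bug: COUNT(gpa) skips NULLs, so groups with missing gpa are undercounted

Fix: Use COUNT(*) to count all rows regardless of NULL

Corrected query:
SELECT major, COUNT(*) FROM students GROUP BY major

Result:
major     | COUNT(*)
----------+---------
CS        | 4       
Economics | 3       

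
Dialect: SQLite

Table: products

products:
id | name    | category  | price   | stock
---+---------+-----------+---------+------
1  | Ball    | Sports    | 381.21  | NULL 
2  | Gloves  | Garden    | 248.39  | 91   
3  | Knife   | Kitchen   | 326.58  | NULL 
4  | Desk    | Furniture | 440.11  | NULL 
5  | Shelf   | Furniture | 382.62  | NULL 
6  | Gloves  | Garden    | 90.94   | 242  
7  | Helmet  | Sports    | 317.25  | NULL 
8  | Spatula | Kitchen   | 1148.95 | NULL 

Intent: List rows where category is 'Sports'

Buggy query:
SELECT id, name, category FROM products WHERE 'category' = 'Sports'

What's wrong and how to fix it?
Bug: Single quotes denote string literals in SQL; the column name is being compared as a constant string

Fix: Remove the quotes around the column name (or use double quotes for an identifier)

Corrected query:
SELECT id, name, category FROM products WHERE category = 'Sports'

Result:
id | name   | category
---+--------+---------
1  | Ball   | Sports  
7  | Helmet | Sports  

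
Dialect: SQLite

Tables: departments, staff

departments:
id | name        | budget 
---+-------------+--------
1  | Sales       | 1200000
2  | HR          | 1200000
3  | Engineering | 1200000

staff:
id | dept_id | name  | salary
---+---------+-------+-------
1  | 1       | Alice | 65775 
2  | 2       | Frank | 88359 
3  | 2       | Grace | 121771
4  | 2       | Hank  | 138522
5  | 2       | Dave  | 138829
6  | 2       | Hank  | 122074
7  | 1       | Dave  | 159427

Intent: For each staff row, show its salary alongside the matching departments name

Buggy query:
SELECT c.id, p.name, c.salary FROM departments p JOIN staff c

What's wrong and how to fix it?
Bug: Missing join condition: each staff row is matched to all departments rows instead of just its own

Fix: Specify the join condition linking the foreign key to the parent id

Corrected query:
SELECT c.id, p.name, c.salary FROM departments p JOIN staff c ON c.dept_id = p.id

Result:
id | name  | salary
---+-------+-------
1  | Sales | 65775 
2  | HR    | 88359 
3  | HR    | 121771
4  | HR    | 138522
5  | HR    | 138829
6  | HR    | 122074
7  | Sales | 159427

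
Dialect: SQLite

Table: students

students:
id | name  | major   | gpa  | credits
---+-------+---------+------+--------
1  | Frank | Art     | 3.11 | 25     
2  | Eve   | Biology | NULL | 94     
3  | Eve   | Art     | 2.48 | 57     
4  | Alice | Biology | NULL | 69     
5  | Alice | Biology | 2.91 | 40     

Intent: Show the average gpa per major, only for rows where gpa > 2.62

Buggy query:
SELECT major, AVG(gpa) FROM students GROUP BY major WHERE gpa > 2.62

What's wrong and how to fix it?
Bug: WHERE cannot follow GROUP BY

Fix: Place WHERE between FROM and GROUP BY

Corrected query:
SELECT major, AVG(gpa) FROM students WHERE gpa > 2.62 GROUP BY major

Result:
major   | AVG(gpa)
--------+---------
Art     | 3.11    
Biology | 2.91    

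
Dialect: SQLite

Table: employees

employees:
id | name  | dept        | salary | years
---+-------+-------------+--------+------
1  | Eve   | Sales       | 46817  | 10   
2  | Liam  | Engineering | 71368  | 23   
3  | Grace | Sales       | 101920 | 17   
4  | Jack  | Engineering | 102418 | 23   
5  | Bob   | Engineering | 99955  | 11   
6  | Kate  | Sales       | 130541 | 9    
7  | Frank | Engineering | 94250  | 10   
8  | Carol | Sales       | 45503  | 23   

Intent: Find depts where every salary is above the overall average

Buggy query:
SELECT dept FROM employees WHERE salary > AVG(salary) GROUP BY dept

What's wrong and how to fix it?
Bug: WHERE evaluates per row before aggregation, so AVG() is unavailable

Fix: Use a subquery for AVG and a HAVING MIN(...) filter so the condition holds for every row in the group

Corrected query:
SELECT dept FROM employees GROUP BY dept HAVING MIN(salary) > (SELECT AVG(salary) FROM employees)

Result:
(no rows)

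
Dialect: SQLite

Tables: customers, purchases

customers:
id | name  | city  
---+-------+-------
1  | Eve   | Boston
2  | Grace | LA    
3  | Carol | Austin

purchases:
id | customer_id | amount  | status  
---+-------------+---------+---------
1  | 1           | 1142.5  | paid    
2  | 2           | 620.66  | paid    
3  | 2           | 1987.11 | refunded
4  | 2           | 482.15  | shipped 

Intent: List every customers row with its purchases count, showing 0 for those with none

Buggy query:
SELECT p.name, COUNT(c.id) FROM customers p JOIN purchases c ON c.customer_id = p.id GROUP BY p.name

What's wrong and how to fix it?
Bug: INNER JOIN drops customers rows that have no matching purchases rows

Fix: Use LEFT JOIN so parents without children still appear (COUNT(c.id) gives 0)

Corrected query:
SELECT p.name, COUNT(c.id) FROM customers p LEFT JOIN purchases c ON c.customer_id = p.id GROUP BY p.name

Result:
name  | COUNT(c.id)
------+------------
Carol | 0          
Eve   | 1          
Grace | 3          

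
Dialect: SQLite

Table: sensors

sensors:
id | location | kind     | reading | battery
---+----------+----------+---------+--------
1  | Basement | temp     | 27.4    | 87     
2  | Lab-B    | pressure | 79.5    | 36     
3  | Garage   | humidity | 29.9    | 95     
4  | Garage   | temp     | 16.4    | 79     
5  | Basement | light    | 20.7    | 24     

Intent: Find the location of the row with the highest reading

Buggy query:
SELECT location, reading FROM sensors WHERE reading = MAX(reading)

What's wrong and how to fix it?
Bug: MAX(reading) is an aggregate and cannot be used directly in WHERE

Fix: Wrap MAX in a scalar subquery so WHERE compares against a single value

Corrected query:
SELECT location, reading FROM sensors WHERE reading = (SELECT MAX(reading) FROM sensors)

Result:
location | reading
---------+--------
Lab-B    | 79.5   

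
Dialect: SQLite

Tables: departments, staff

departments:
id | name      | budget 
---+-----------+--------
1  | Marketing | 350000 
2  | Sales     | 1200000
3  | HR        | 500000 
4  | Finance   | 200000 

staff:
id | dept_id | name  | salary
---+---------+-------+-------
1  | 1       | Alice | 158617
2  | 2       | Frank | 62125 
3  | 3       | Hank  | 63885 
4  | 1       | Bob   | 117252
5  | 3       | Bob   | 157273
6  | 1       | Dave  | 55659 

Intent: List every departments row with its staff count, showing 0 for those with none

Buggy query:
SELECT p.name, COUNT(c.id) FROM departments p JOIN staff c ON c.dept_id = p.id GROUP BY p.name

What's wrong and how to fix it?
Bug: An inner join excludes parents with zero children

Fix: Switch to LEFT JOIN to retain unmatched parent rows

Corrected query:
SELECT p.name, COUNT(c.id) FROM departments p LEFT JOIN staff c ON c.dept_id = p.id GROUP BY p.name

Result:
name      | COUNT(c.id)
----------+------------
Finance   | 0          
HR        | 2          
Marketing | 3          
Sales     | 1          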